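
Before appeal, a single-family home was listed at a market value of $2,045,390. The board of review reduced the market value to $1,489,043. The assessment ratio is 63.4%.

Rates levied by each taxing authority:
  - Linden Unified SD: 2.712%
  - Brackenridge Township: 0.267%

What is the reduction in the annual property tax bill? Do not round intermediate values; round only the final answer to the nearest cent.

$10,507.65

Old assessed value = $2,045,390 × 0.634 = $1,296,777.26
New assessed value = $1,489,043 × 0.634 = $944,053.262
Combined rate = 0.02712 + 0.00267 = 0.02979
Old tax = $1,296,777.26 × 0.02979 = $38,630.9945754
New tax = $944,053.262 × 0.02979 = $28,123.34667498
Reduction = $38,630.9945754 − $28,123.34667498 = $10,507.64790042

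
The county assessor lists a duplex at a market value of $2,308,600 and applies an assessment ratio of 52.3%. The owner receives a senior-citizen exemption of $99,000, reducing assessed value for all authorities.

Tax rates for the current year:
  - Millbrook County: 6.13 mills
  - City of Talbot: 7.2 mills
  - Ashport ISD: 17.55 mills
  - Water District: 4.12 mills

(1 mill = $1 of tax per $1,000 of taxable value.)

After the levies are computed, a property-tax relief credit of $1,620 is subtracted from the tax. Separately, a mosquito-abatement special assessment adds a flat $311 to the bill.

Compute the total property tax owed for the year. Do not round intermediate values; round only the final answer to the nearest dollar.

$37,485

Assessed value = $2,308,600 × 0.523 = $1,207,397.8
Taxable value = $1,207,397.8 − $99,000 = $1,108,397.8
Millbrook County: $1,108,397.8 × 0.00613 = $6,794.478514
City of Talbot: $1,108,397.8 × 0.0072 = $7,980.46416
Ashport ISD: $1,108,397.8 × 0.01755 = $19,452.38139
Water District: $1,108,397.8 × 0.00412 = $4,566.598936
Levies subtotal = $38,793.923
After credit = $38,793.923 − $1,620 = $37,173.923
Total = $37,173.923 + $311 = $37,484.923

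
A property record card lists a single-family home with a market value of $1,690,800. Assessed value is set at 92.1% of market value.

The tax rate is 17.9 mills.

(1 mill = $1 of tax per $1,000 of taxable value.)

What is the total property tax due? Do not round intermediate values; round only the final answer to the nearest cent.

Assessed value = $1,690,800 × 0.921 = $1,557,226.8
Tax = $1,557,226.8 × 0.0179 = $27,874.35972

$27,874.36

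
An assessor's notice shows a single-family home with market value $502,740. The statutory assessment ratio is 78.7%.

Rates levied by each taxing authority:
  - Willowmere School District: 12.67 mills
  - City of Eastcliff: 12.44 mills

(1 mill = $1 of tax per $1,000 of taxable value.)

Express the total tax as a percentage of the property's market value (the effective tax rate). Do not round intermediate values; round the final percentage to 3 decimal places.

Assessed value = $502,740 × 0.787 = $395,656.38
Willowmere School District: $395,656.38 × 0.01267 = $5,012.9663346
City of Eastcliff: $395,656.38 × 0.01244 = $4,921.9653672
Total tax = $9,934.9317018
Effective rate = $9,934.9317018 ÷ $502,740 = 1.976% of market value

1.976%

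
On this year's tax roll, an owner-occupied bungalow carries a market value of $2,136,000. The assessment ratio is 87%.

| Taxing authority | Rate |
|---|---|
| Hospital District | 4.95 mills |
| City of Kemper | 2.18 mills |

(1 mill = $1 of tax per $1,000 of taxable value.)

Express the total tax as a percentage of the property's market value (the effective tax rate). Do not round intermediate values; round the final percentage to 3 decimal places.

Assessed value = $2,136,000 × 0.87 = $1,858,320
Hospital District: $1,858,320 × 0.00495 = $9,198.684
City of Kemper: $1,858,320 × 0.00218 = $4,051.1376
Total tax = $13,249.8216
Effective rate = $13,249.8216 ÷ $2,136,000 = 0.620% of market value

0.620%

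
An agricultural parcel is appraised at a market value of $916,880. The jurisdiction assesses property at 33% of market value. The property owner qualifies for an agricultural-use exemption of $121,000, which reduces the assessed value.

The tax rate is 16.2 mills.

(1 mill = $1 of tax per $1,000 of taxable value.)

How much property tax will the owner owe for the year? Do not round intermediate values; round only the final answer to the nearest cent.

Assessed value = $916,880 × 0.33 = $302,570.4
Taxable value = $302,570.4 − $121,000 = $181,570.4
Tax = $181,570.4 × 0.0162 = $2,941.44048

$2,941.44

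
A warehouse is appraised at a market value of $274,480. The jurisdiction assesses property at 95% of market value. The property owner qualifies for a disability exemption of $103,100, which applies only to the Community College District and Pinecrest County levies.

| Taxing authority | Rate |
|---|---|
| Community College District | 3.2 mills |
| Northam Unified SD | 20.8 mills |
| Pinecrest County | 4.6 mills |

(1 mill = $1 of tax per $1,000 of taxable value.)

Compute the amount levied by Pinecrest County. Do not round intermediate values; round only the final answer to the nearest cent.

$725.22

Assessed value = $274,480 × 0.95 = $260,756
Pinecrest County taxable value = $260,756 − $103,100 = $157,656
Pinecrest County levy = $157,656 × 0.0046 = $725.2176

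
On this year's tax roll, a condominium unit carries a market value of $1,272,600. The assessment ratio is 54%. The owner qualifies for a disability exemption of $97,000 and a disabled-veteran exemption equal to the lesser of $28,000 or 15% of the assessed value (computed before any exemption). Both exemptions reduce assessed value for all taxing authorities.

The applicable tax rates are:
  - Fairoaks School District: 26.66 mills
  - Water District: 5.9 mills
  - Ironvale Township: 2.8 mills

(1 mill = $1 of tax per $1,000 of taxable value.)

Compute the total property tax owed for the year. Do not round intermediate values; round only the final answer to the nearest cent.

Assessed value = $1,272,600 × 0.54 = $687,204
Disabled-veteran exemption = min($28,000, 15% × $687,204) = min($28,000, $103,080.6) = $28,000 (dollar cap binds)
Taxable value = $687,204 − $97,000 − $28,000 = $562,204
Fairoaks School District: $562,204 × 0.02666 = $14,988.35864
Water District: $562,204 × 0.0059 = $3,317.0036
Ironvale Township: $562,204 × 0.0028 = $1,574.1712
Total = $19,879.53344

$19,879.53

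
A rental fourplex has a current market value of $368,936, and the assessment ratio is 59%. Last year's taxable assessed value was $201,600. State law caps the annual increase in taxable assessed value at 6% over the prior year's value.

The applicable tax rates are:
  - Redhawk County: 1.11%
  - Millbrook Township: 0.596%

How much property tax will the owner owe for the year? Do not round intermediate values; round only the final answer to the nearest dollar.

$3,646

Uncapped assessed value = $368,936 × 0.59 = $217,672.24
Cap limit = $201,600 × 1.06 = $213,696
Taxable assessed value = min($217,672.24, $213,696) = $213,696 (cap binds)
Redhawk County: $213,696 × 0.0111 = $2,372.0256
Millbrook Township: $213,696 × 0.00596 = $1,273.62816
Total = $3,645.65376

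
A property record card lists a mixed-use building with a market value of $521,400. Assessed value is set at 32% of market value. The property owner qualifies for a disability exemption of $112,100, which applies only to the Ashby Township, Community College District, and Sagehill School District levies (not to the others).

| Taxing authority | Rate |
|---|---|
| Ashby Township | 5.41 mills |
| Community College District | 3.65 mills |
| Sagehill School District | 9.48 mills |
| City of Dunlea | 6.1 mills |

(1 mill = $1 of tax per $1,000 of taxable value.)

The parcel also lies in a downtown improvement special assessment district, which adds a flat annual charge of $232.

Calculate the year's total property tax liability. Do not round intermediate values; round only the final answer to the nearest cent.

$2,264.80

Assessed value = $521,400 × 0.32 = $166,848
Ashby Township: ($166,848 − $112,100) × 0.00541 = $54,748 × 0.00541 = $296.18668
Community College District: ($166,848 − $112,100) × 0.00365 = $54,748 × 0.00365 = $199.8302
Sagehill School District: ($166,848 − $112,100) × 0.00948 = $54,748 × 0.00948 = $519.01104
City of Dunlea: $166,848 × 0.0061 = $1,017.7728
Levies subtotal = $2,032.80072
Total = $2,032.80072 + $232 = $2,264.80072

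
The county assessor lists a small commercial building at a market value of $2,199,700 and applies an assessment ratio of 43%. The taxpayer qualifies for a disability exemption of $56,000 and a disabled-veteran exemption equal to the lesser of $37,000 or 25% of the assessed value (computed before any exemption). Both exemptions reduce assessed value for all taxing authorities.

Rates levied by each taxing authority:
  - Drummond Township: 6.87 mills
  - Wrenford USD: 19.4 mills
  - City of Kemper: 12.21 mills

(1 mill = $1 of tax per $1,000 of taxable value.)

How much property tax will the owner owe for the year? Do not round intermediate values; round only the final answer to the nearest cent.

Assessed value = $2,199,700 × 0.43 = $945,871
Disabled-veteran exemption = min($37,000, 25% × $945,871) = min($37,000, $236,467.75) = $37,000 (dollar cap binds)
Taxable value = $945,871 − $56,000 − $37,000 = $852,871
Drummond Township: $852,871 × 0.00687 = $5,859.22377
Wrenford USD: $852,871 × 0.0194 = $16,545.6974
City of Kemper: $852,871 × 0.01221 = $10,413.55491
Total = $32,818.47608

$32,818.48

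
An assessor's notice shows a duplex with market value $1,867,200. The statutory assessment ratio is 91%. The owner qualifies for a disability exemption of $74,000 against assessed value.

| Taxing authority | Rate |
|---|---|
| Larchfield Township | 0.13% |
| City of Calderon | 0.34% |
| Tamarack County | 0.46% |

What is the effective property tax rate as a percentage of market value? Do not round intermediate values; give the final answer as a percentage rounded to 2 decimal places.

Assessed value = $1,867,200 × 0.91 = $1,699,152
Taxable value = $1,699,152 − $74,000 = $1,625,152
Larchfield Township: $1,625,152 × 0.0013 = $2,112.6976
City of Calderon: $1,625,152 × 0.0034 = $5,525.5168
Tamarack County: $1,625,152 × 0.0046 = $7,475.6992
Total tax = $15,113.9136
Effective rate = $15,113.9136 ÷ $1,867,200 = 0.81% of market value

0.81%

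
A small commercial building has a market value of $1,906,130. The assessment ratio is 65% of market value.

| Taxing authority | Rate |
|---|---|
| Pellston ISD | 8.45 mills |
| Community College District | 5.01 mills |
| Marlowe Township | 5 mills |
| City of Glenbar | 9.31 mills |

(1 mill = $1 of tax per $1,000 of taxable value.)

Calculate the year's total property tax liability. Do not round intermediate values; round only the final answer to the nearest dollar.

Assessed value = $1,906,130 × 0.65 = $1,238,984.5
Pellston ISD: $1,238,984.5 × 0.00845 = $10,469.419025
Community College District: $1,238,984.5 × 0.00501 = $6,207.312345
Marlowe Township: $1,238,984.5 × 0.005 = $6,194.9225
City of Glenbar: $1,238,984.5 × 0.00931 = $11,534.945695
Total = $10,469.419025 + $6,207.312345 + $6,194.9225 + $11,534.945695 = $34,406.599565

$34,407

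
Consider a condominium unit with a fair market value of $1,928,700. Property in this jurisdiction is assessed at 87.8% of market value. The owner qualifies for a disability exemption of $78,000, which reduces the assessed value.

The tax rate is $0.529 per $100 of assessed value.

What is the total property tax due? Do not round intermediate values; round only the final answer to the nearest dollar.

$8,545

Assessed value = $1,928,700 × 0.878 = $1,693,398.6
Taxable value = $1,693,398.6 − $78,000 = $1,615,398.6
Tax = $1,615,398.6 × 0.00529 = $8,545.458594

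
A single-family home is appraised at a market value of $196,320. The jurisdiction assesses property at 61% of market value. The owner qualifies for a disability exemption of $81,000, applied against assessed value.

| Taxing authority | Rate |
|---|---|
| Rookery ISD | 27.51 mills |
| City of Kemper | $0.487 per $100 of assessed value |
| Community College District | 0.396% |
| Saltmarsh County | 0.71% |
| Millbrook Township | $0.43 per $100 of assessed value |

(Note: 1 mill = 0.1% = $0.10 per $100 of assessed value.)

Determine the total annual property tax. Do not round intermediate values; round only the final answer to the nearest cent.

$1,850.17

Assessed value = $196,320 × 0.61 = $119,755.2
Taxable value = $119,755.2 − $81,000 = $38,755.2
Rookery ISD: $38,755.2 × 0.02751 = $1,066.155552
City of Kemper: $38,755.2 × 0.00487 = $188.737824
Community College District: $38,755.2 × 0.00396 = $153.470592
Saltmarsh County: $38,755.2 × 0.0071 = $275.16192
Millbrook Township: $38,755.2 × 0.0043 = $166.64736
Total = $1,850.173248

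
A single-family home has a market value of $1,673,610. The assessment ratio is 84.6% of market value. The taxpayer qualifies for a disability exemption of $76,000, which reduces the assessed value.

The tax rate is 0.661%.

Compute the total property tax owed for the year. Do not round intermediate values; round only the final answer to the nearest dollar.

$8,857

Assessed value = $1,673,610 × 0.846 = $1,415,874.06
Taxable value = $1,415,874.06 − $76,000 = $1,339,874.06
Tax = $1,339,874.06 × 0.00661 = $8,856.5675366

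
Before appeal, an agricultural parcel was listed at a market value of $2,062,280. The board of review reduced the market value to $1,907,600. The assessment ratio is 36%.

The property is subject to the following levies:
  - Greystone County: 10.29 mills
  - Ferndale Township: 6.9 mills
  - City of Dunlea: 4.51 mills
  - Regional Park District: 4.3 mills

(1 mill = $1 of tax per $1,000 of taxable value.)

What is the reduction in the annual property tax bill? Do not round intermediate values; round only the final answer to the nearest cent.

Old assessed value = $2,062,280 × 0.36 = $742,420.8
New assessed value = $1,907,600 × 0.36 = $686,736
Combined rate = 0.01029 + 0.0069 + 0.00451 + 0.0043 = 0.026
Old tax = $742,420.8 × 0.026 = $19,302.9408
New tax = $686,736 × 0.026 = $17,855.136
Reduction = $19,302.9408 − $17,855.136 = $1,447.8048

$1,447.80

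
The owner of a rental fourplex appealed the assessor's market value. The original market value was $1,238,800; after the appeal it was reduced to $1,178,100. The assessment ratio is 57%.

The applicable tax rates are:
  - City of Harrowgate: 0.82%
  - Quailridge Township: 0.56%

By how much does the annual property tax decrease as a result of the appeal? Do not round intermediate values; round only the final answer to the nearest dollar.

Old assessed value = $1,238,800 × 0.57 = $706,116
New assessed value = $1,178,100 × 0.57 = $671,517
Combined rate = 0.0082 + 0.0056 = 0.0138
Old tax = $706,116 × 0.0138 = $9,744.4008
New tax = $671,517 × 0.0138 = $9,266.9346
Reduction = $9,744.4008 − $9,266.9346 = $477.4662

$477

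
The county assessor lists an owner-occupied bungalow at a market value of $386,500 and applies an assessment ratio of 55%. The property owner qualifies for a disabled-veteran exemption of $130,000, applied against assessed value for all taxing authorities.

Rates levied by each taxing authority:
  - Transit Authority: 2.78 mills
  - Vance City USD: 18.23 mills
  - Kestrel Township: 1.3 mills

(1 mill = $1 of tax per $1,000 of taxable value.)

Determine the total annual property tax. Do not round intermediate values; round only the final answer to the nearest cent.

$1,842.25

Assessed value = $386,500 × 0.55 = $212,575
Taxable value = $212,575 − $130,000 = $82,575
Transit Authority: $82,575 × 0.00278 = $229.5585
Vance City USD: $82,575 × 0.01823 = $1,505.34225
Kestrel Township: $82,575 × 0.0013 = $107.3475
Total = $229.5585 + $1,505.34225 + $107.3475 = $1,842.24825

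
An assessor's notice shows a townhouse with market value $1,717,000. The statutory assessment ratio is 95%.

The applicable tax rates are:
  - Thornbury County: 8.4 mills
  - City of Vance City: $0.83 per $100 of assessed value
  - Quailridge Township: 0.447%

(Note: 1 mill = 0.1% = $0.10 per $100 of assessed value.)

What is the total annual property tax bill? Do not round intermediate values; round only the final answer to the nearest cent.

Assessed value = $1,717,000 × 0.95 = $1,631,150
Thornbury County: $1,631,150 × 0.0084 = $13,701.66
City of Vance City: $1,631,150 × 0.0083 = $13,538.545
Quailridge Township: $1,631,150 × 0.00447 = $7,291.2405
Total = $34,531.4455

$34,531.45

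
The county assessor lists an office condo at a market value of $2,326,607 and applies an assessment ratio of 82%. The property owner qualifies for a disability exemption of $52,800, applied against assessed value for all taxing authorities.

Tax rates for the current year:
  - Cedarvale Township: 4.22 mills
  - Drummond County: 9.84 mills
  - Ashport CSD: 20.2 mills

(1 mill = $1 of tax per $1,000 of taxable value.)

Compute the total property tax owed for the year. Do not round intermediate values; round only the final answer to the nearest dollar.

$63,553

Assessed value = $2,326,607 × 0.82 = $1,907,817.74
Taxable value = $1,907,817.74 − $52,800 = $1,855,017.74
Cedarvale Township: $1,855,017.74 × 0.00422 = $7,828.1748628
Drummond County: $1,855,017.74 × 0.00984 = $18,253.3745616
Ashport CSD: $1,855,017.74 × 0.0202 = $37,471.358348
Total = $7,828.1748628 + $18,253.3745616 + $37,471.358348 = $63,552.9077724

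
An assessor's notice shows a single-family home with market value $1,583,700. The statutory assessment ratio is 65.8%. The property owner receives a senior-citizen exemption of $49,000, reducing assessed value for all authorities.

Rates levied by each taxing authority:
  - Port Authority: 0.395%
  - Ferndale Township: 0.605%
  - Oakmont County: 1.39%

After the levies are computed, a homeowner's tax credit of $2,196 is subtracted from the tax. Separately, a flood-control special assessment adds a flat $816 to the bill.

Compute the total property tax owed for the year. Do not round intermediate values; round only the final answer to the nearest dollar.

Assessed value = $1,583,700 × 0.658 = $1,042,074.6
Taxable value = $1,042,074.6 − $49,000 = $993,074.6
Port Authority: $993,074.6 × 0.00395 = $3,922.64467
Ferndale Township: $993,074.6 × 0.00605 = $6,008.10133
Oakmont County: $993,074.6 × 0.0139 = $13,803.73694
Levies subtotal = $23,734.48294
After credit = $23,734.48294 − $2,196 = $21,538.48294
Total = $21,538.48294 + $816 = $22,354.48294

$22,354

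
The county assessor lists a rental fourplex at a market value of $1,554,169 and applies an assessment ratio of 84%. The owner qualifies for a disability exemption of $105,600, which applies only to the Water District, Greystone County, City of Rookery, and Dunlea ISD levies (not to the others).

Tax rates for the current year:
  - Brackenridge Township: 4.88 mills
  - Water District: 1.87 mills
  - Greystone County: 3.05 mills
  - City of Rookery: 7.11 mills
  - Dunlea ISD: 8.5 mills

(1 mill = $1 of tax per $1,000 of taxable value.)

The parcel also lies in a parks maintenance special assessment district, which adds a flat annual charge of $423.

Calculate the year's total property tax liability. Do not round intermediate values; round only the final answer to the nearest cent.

Assessed value = $1,554,169 × 0.84 = $1,305,501.96
Brackenridge Township: $1,305,501.96 × 0.00488 = $6,370.8495648
Water District: ($1,305,501.96 − $105,600) × 0.00187 = $1,199,901.96 × 0.00187 = $2,243.8166652
Greystone County: ($1,305,501.96 − $105,600) × 0.00305 = $1,199,901.96 × 0.00305 = $3,659.700978
City of Rookery: ($1,305,501.96 − $105,600) × 0.00711 = $1,199,901.96 × 0.00711 = $8,531.3029356
Dunlea ISD: ($1,305,501.96 − $105,600) × 0.0085 = $1,199,901.96 × 0.0085 = $10,199.16666
Levies subtotal = $31,004.8368036
Total = $31,004.8368036 + $423 = $31,427.8368036

$31,427.84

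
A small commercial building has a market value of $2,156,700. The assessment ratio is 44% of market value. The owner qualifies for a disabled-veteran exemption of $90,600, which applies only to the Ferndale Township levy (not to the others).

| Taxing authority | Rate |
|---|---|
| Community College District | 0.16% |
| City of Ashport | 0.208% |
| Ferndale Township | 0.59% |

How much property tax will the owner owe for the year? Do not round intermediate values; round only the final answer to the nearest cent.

Assessed value = $2,156,700 × 0.44 = $948,948
Community College District: $948,948 × 0.0016 = $1,518.3168
City of Ashport: $948,948 × 0.00208 = $1,973.81184
Ferndale Township: ($948,948 − $90,600) × 0.0059 = $858,348 × 0.0059 = $5,064.2532
Total = $8,556.38184

$8,556.38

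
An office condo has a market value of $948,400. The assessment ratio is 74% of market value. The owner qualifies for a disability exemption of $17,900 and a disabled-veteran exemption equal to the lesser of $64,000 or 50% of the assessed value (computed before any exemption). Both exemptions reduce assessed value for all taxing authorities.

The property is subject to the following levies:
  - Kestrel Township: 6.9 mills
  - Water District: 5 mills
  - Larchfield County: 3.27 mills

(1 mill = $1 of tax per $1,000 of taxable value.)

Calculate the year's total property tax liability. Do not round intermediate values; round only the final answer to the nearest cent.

$9,404.13

Assessed value = $948,400 × 0.74 = $701,816
Disabled-veteran exemption = min($64,000, 50% × $701,816) = min($64,000, $350,908) = $64,000 (dollar cap binds)
Taxable value = $701,816 − $17,900 − $64,000 = $619,916
Kestrel Township: $619,916 × 0.0069 = $4,277.4204
Water District: $619,916 × 0.005 = $3,099.58
Larchfield County: $619,916 × 0.00327 = $2,027.12532
Total = $9,404.12572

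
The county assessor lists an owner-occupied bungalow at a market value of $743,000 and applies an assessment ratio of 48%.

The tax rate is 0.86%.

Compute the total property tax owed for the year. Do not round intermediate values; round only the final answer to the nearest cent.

$3,067.10

Assessed value = $743,000 × 0.48 = $356,640
Tax = $356,640 × 0.0086 = $3,067.104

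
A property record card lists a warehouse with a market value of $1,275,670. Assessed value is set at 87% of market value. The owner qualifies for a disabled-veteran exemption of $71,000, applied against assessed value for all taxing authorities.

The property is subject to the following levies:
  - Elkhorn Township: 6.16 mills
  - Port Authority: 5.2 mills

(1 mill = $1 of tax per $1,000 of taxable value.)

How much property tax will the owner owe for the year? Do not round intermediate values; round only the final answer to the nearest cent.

Assessed value = $1,275,670 × 0.87 = $1,109,832.9
Taxable value = $1,109,832.9 − $71,000 = $1,038,832.9
Elkhorn Township: $1,038,832.9 × 0.00616 = $6,399.210664
Port Authority: $1,038,832.9 × 0.0052 = $5,401.93108
Total = $6,399.210664 + $5,401.93108 = $11,801.141744

$11,801.14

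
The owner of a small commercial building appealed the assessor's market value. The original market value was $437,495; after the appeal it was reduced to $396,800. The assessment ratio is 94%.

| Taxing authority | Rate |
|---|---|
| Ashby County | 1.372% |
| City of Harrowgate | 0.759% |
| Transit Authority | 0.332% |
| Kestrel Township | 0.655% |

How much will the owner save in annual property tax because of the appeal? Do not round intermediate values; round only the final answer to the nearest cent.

$1,192.74

Old assessed value = $437,495 × 0.94 = $411,245.3
New assessed value = $396,800 × 0.94 = $372,992
Combined rate = 0.01372 + 0.00759 + 0.00332 + 0.00655 = 0.03118
Old tax = $411,245.3 × 0.03118 = $12,822.628454
New tax = $372,992 × 0.03118 = $11,629.89056
Reduction = $12,822.628454 − $11,629.89056 = $1,192.737894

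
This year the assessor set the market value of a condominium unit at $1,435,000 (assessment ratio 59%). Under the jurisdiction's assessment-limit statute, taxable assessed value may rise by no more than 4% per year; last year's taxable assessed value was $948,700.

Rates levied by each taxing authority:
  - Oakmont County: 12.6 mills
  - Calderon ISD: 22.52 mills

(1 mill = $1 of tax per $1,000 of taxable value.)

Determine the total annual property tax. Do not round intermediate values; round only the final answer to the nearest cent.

$29,734.35

Uncapped assessed value = $1,435,000 × 0.59 = $846,650
Cap limit = $948,700 × 1.04 = $986,648
Taxable assessed value = min($846,650, $986,648) = $846,650 (cap does not bind)
Oakmont County: $846,650 × 0.0126 = $10,667.79
Calderon ISD: $846,650 × 0.02252 = $19,066.558
Total = $29,734.348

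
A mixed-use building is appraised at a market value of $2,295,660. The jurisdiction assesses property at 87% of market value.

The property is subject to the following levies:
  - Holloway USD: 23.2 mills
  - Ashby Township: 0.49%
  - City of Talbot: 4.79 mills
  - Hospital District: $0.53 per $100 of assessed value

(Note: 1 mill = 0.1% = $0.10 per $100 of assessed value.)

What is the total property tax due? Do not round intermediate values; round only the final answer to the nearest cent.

Assessed value = $2,295,660 × 0.87 = $1,997,224.2
Holloway USD: $1,997,224.2 × 0.0232 = $46,335.60144
Ashby Township: $1,997,224.2 × 0.0049 = $9,786.39858
City of Talbot: $1,997,224.2 × 0.00479 = $9,566.703918
Hospital District: $1,997,224.2 × 0.0053 = $10,585.28826
Total = $76,273.992198

$76,273.99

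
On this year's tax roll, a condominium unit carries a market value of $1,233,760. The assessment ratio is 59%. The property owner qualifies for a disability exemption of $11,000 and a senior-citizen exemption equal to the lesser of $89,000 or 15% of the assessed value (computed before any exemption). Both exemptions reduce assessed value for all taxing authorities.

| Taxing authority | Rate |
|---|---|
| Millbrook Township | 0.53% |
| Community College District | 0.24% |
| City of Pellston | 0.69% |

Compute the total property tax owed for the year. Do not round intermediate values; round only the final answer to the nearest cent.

$9,167.61

Assessed value = $1,233,760 × 0.59 = $727,918.4
Senior-citizen exemption = min($89,000, 15% × $727,918.4) = min($89,000, $109,187.76) = $89,000 (dollar cap binds)
Taxable value = $727,918.4 − $11,000 − $89,000 = $627,918.4
Millbrook Township: $627,918.4 × 0.0053 = $3,327.96752
Community College District: $627,918.4 × 0.0024 = $1,507.00416
City of Pellston: $627,918.4 × 0.0069 = $4,332.63696
Total = $9,167.60864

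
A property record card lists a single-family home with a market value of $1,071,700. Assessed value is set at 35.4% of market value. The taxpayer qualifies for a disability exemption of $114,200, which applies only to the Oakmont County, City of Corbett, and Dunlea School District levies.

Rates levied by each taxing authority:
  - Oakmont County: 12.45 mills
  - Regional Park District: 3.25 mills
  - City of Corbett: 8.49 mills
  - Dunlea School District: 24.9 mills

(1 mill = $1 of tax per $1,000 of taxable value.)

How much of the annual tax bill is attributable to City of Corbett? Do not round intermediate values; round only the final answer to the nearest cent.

$2,251.39

Assessed value = $1,071,700 × 0.354 = $379,381.8
City of Corbett taxable value = $379,381.8 − $114,200 = $265,181.8
City of Corbett levy = $265,181.8 × 0.00849 = $2,251.393482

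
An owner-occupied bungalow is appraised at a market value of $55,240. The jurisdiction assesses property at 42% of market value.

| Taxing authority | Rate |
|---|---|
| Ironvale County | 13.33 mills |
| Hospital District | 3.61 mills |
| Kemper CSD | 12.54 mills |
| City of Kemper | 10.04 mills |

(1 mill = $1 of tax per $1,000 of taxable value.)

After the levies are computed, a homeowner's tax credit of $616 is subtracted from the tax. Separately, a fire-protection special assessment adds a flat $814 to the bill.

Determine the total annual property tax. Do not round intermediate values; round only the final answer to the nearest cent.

Assessed value = $55,240 × 0.42 = $23,200.8
Ironvale County: $23,200.8 × 0.01333 = $309.266664
Hospital District: $23,200.8 × 0.00361 = $83.754888
Kemper CSD: $23,200.8 × 0.01254 = $290.938032
City of Kemper: $23,200.8 × 0.01004 = $232.936032
Levies subtotal = $916.895616
After credit = $916.895616 − $616 = $300.895616
Total = $300.895616 + $814 = $1,114.895616

$1,114.90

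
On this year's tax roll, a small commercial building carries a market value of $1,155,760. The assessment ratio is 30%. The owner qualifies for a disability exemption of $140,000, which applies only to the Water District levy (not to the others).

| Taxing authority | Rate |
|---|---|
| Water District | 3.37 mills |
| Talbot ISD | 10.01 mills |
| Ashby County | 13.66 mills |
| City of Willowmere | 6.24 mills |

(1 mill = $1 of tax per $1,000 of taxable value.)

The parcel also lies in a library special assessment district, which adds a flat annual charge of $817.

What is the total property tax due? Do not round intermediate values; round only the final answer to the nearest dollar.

Assessed value = $1,155,760 × 0.3 = $346,728
Water District: ($346,728 − $140,000) × 0.00337 = $206,728 × 0.00337 = $696.67336
Talbot ISD: $346,728 × 0.01001 = $3,470.74728
Ashby County: $346,728 × 0.01366 = $4,736.30448
City of Willowmere: $346,728 × 0.00624 = $2,163.58272
Levies subtotal = $11,067.30784
Total = $11,067.30784 + $817 = $11,884.30784

$11,884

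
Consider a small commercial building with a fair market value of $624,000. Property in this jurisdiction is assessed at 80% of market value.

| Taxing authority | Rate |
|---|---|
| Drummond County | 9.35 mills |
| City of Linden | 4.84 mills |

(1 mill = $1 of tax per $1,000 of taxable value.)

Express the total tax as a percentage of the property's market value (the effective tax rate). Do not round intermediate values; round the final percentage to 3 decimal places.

1.135%

Assessed value = $624,000 × 0.8 = $499,200
Drummond County: $499,200 × 0.00935 = $4,667.52
City of Linden: $499,200 × 0.00484 = $2,416.128
Total tax = $7,083.648
Effective rate = $7,083.648 ÷ $624,000 = 1.135% of market value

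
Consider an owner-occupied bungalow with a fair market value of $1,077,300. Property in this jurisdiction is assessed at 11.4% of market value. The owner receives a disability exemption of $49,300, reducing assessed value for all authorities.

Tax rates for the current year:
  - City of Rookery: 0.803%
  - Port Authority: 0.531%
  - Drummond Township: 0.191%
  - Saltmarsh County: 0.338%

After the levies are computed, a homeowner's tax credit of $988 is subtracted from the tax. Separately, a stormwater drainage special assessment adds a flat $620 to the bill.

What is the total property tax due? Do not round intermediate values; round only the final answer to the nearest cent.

Assessed value = $1,077,300 × 0.114 = $122,812.2
Taxable value = $122,812.2 − $49,300 = $73,512.2
City of Rookery: $73,512.2 × 0.00803 = $590.302966
Port Authority: $73,512.2 × 0.00531 = $390.349782
Drummond Township: $73,512.2 × 0.00191 = $140.408302
Saltmarsh County: $73,512.2 × 0.00338 = $248.471236
Levies subtotal = $1,369.532286
After credit = $1,369.532286 − $988 = $381.532286
Total = $381.532286 + $620 = $1,001.532286

$1,001.53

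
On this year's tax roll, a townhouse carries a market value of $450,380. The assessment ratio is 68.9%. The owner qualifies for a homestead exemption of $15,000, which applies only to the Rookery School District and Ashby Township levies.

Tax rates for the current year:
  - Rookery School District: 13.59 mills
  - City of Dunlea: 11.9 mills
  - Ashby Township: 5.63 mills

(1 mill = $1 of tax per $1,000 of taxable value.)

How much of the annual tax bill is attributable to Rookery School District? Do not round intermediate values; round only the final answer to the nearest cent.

$4,013.29

Assessed value = $450,380 × 0.689 = $310,311.82
Rookery School District taxable value = $310,311.82 − $15,000 = $295,311.82
Rookery School District levy = $295,311.82 × 0.01359 = $4,013.2876338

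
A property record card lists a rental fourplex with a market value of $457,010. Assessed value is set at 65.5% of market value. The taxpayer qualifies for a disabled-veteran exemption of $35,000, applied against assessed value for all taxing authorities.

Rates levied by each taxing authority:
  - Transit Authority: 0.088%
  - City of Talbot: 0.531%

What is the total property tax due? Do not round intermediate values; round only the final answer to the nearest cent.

Assessed value = $457,010 × 0.655 = $299,341.55
Taxable value = $299,341.55 − $35,000 = $264,341.55
Transit Authority: $264,341.55 × 0.00088 = $232.620564
City of Talbot: $264,341.55 × 0.00531 = $1,403.6536305
Total = $232.620564 + $1,403.6536305 = $1,636.2741945

$1,636.27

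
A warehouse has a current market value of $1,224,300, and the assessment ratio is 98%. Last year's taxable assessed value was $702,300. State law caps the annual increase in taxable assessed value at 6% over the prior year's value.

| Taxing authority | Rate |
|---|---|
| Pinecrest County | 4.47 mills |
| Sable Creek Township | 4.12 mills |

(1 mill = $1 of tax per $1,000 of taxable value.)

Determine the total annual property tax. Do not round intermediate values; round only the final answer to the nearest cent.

$6,394.72

Uncapped assessed value = $1,224,300 × 0.98 = $1,199,814
Cap limit = $702,300 × 1.06 = $744,438
Taxable assessed value = min($1,199,814, $744,438) = $744,438 (cap binds)
Pinecrest County: $744,438 × 0.00447 = $3,327.63786
Sable Creek Township: $744,438 × 0.00412 = $3,067.08456
Total = $6,394.72242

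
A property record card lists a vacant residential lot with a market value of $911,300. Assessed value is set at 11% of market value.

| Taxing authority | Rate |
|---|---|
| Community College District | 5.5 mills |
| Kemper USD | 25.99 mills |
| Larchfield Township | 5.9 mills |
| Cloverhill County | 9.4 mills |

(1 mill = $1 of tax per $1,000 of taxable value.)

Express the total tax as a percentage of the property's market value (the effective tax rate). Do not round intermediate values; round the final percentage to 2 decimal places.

Assessed value = $911,300 × 0.11 = $100,243
Community College District: $100,243 × 0.0055 = $551.3365
Kemper USD: $100,243 × 0.02599 = $2,605.31557
Larchfield Township: $100,243 × 0.0059 = $591.4337
Cloverhill County: $100,243 × 0.0094 = $942.2842
Total tax = $4,690.36997
Effective rate = $4,690.36997 ÷ $911,300 = 0.51% of market value

0.51%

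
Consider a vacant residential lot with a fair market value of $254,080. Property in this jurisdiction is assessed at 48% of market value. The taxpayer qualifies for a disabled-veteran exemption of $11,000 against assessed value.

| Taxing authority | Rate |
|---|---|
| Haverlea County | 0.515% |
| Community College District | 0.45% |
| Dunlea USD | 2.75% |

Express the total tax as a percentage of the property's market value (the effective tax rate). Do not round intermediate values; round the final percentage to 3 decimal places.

Assessed value = $254,080 × 0.48 = $121,958.4
Taxable value = $121,958.4 − $11,000 = $110,958.4
Haverlea County: $110,958.4 × 0.00515 = $571.43576
Community College District: $110,958.4 × 0.0045 = $499.3128
Dunlea USD: $110,958.4 × 0.0275 = $3,051.356
Total tax = $4,122.10456
Effective rate = $4,122.10456 ÷ $254,080 = 1.622% of market value

1.622%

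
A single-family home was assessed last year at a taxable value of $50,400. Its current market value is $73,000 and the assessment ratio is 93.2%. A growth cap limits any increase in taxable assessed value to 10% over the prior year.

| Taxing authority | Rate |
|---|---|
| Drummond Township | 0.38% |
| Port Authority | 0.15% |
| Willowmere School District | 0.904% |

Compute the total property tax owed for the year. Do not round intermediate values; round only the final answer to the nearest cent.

$795.01

Uncapped assessed value = $73,000 × 0.932 = $68,036
Cap limit = $50,400 × 1.1 = $55,440
Taxable assessed value = min($68,036, $55,440) = $55,440 (cap binds)
Drummond Township: $55,440 × 0.0038 = $210.672
Port Authority: $55,440 × 0.0015 = $83.16
Willowmere School District: $55,440 × 0.00904 = $501.1776
Total = $795.0096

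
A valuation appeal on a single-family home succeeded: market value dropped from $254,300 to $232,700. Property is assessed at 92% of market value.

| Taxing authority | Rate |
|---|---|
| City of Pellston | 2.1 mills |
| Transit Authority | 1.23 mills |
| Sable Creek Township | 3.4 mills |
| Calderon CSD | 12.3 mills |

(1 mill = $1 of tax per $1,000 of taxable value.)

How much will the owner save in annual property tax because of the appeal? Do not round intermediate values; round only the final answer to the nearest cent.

Old assessed value = $254,300 × 0.92 = $233,956
New assessed value = $232,700 × 0.92 = $214,084
Combined rate = 0.0021 + 0.00123 + 0.0034 + 0.0123 = 0.01903
Old tax = $233,956 × 0.01903 = $4,452.18268
New tax = $214,084 × 0.01903 = $4,074.01852
Reduction = $4,452.18268 − $4,074.01852 = $378.16416

$378.16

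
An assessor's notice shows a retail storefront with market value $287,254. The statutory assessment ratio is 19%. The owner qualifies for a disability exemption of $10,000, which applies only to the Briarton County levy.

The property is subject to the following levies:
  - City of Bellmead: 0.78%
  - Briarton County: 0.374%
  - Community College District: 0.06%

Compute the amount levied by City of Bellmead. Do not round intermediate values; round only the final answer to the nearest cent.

Assessed value = $287,254 × 0.19 = $54,578.26
City of Bellmead taxable value = $54,578.26 (exemption does not apply)
City of Bellmead levy = $54,578.26 × 0.0078 = $425.710428

$425.71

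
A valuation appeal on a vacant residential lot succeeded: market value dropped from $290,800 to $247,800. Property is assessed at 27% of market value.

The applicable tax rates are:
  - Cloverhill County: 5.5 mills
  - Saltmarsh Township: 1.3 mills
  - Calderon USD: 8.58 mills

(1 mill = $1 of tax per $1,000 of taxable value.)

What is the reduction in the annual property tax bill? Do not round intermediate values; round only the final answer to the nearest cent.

Old assessed value = $290,800 × 0.27 = $78,516
New assessed value = $247,800 × 0.27 = $66,906
Combined rate = 0.0055 + 0.0013 + 0.00858 = 0.01538
Old tax = $78,516 × 0.01538 = $1,207.57608
New tax = $66,906 × 0.01538 = $1,029.01428
Reduction = $1,207.57608 − $1,029.01428 = $178.5618

$178.56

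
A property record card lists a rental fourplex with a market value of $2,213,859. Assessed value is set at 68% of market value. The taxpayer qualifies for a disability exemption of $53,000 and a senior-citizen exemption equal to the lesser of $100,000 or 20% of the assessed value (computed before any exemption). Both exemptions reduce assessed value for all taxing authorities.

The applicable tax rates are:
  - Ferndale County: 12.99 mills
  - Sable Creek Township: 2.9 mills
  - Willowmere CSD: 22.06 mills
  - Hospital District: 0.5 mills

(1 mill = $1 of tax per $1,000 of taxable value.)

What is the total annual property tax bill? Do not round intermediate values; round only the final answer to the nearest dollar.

Assessed value = $2,213,859 × 0.68 = $1,505,424.12
Senior-citizen exemption = min($100,000, 20% × $1,505,424.12) = min($100,000, $301,084.824) = $100,000 (dollar cap binds)
Taxable value = $1,505,424.12 − $53,000 − $100,000 = $1,352,424.12
Ferndale County: $1,352,424.12 × 0.01299 = $17,567.9893188
Sable Creek Township: $1,352,424.12 × 0.0029 = $3,922.029948
Willowmere CSD: $1,352,424.12 × 0.02206 = $29,834.4760872
Hospital District: $1,352,424.12 × 0.0005 = $676.21206
Total = $52,000.707414

$52,001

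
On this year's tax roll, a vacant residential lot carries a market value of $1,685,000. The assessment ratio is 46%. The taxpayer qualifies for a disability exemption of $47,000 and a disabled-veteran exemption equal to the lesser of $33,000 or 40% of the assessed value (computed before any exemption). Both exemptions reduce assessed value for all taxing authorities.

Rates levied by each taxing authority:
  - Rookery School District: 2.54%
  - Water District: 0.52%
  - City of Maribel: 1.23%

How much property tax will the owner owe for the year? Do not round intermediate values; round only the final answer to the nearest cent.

Assessed value = $1,685,000 × 0.46 = $775,100
Disabled-veteran exemption = min($33,000, 40% × $775,100) = min($33,000, $310,040) = $33,000 (dollar cap binds)
Taxable value = $775,100 − $47,000 − $33,000 = $695,100
Rookery School District: $695,100 × 0.0254 = $17,655.54
Water District: $695,100 × 0.0052 = $3,614.52
City of Maribel: $695,100 × 0.0123 = $8,549.73
Total = $29,819.79

$29,819.79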